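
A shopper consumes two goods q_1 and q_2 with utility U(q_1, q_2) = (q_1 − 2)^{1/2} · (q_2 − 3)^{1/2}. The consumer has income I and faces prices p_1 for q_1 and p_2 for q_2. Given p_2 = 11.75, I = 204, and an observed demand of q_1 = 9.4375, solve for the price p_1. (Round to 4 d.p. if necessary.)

Let q_1' = q_1−2, q_2' = q_2−3. MRS = q_2'/q_1' = p_1/p_2.
After buying the subsistence bundle (2, 3), a share 0.5 of the remaining income goes to q_1: q_1* = 2 + 0.5·(I − 2p_1 − 3p_2)/p_1.
Set q_1* = 9.4375 in the demand function and solve for p_1: p_1 = 10.

p_1 = 10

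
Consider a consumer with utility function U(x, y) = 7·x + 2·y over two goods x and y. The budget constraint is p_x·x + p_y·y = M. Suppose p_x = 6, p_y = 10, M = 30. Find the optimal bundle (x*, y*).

Numerically: x* = 5, y* = 0.

x* = 5, y* = 0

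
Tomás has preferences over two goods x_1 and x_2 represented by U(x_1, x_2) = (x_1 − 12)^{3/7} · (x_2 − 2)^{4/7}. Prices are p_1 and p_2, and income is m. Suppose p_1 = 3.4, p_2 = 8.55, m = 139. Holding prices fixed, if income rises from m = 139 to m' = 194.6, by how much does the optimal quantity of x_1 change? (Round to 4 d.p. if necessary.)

MRS = (3/4)·(x_2−2)/(x_1−12). Tangency with p_1/p_2 gives x_2−2 = (4/3)·(p_1/p_2)·(x_1−12).
Substituting into the budget: x_1* = 12 + 3/7·(m − 12·p_1 − 2·p_2)/p_1, and x_2* = 2 + 4/7·(…)/p_2.
Discretionary income = 139 − 12·3.4 − 2·8.55 = 81.1; x_1* = 12 + 3/7·81.1/3.4 = 22.2227.
At m' = 194.6: x_1* = 29.2311. Change: 29.2311 − 22.2227 = 7.0084.

Δx_1* = 7.0084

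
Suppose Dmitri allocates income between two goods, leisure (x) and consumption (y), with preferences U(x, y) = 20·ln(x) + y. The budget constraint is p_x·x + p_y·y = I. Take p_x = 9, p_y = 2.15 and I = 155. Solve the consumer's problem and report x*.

So x*(p_x,p_y) = 20·p_y/p_x, independent of income; and y* = (I − 20·p_y)/p_y.
At the given prices: x* = 20·2.15/9 = 4.7778.

x* = 4.7778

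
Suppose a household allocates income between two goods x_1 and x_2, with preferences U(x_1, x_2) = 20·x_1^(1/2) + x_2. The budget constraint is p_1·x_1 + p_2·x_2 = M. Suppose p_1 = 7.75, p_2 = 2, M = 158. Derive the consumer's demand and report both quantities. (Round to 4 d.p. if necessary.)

x_1* = 6.6597, x_2* = 53.1935

Utility is quasi-linear in x_2; the FOC for x_1 is 10/√x_1 = p_1/p_2.
Thus x_1* = (10·p_2/p_1)² — independent of M — with the rest of income spent on x_2.
Plugging in: x_1* = (10·2/7.75)² = 6.6597, x_2* = 53.1935.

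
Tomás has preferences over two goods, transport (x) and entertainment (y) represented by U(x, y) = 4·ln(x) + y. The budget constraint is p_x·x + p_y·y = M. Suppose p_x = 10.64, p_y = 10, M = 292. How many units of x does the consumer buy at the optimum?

Set MRS = p_x/p_y: (4/x)/1 = p_x/p_y.
So x*(p_x,p_y) = 4·p_y/p_x, independent of income; and y* = (M − 4·p_y)/p_y.
At the given prices: x* = 4·10/10.64 = 3.7594.

x* = 3.7594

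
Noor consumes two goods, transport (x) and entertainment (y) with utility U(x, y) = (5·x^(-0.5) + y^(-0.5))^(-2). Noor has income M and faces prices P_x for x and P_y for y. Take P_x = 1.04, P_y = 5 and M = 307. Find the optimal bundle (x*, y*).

x* = 187.1613, y* = 22.4704

MU_x ∝ 5·x^(-1.5), MU_y ∝ y^(-1.5), so MRS = 5·(y/x)^(1.5) = P_x/P_y.
Solve for the ratio: y/x = [(1/5)·P_x/P_y]^(2/3).
With the ratio pinned down, the budget gives x* = M/(P_x + P_y·(y/x)) and y* = (y/x)·x*.
Numerically y/x = 0.120059, so x* = 307/(1.04 + 5·0.120059) = 187.1613 and y* = 0.120059·187.1613 = 22.4704.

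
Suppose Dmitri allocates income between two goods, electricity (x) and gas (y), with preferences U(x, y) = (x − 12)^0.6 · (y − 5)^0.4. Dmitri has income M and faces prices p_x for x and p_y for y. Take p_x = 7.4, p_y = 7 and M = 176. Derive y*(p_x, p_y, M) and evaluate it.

y* = 7.9829

This is Cobb-Douglas in (x−12, y−5): tangency gives 0.6·p_y·(y−5) = 0.4·p_x·(x−12).
After buying the subsistence bundle (12, 5), a share 0.6 of the remaining income goes to x: x* = 12 + 0.6·(M − 12p_x − 5p_y)/p_x.
Discretionary income = 176 − 12·7.4 − 5·7 = 52.2; y* = 5 + 0.4·52.2/7 = 7.9829.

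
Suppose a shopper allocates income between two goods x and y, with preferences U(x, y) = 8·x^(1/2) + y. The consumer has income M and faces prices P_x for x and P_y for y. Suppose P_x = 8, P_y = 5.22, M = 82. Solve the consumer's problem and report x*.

x* = 6.8121

MU_x = 4/√x, MU_y = 1. Tangency: 4/√x = P_x/P_y.
Thus x* = (4·P_y/P_x)² — independent of M — with the rest of income spent on y.
Plugging in: x* = (4·5.22/8)² = 6.8121.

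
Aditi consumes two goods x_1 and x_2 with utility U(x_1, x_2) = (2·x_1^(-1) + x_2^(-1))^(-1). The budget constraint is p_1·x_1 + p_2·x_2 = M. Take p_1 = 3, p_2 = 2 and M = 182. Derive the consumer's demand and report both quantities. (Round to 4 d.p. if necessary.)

Substitute x_2 = (x_2/x_1)·x_1 into the budget: x_1* = M/(p_1 + p_2·(x_2/x_1)).
Numerically x_2/x_1 = 0.866025, so x_1* = 182/(3 + 2·0.866025) = 38.4611 and x_2* = 0.866025·38.4611 = 33.3083.

x_1* = 38.4611, x_2* = 33.3083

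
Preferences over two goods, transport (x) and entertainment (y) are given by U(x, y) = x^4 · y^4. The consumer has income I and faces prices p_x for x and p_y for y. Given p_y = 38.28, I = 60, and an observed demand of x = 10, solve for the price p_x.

Tangency: MRS = y/x = p_x/p_y.
So 4·p_y·y = 4·p_x·x; combined with the budget, a share 0.5 of income goes to x.
Demand: x*(p_x,p_y,I) = 0.5·I/p_x and y* = 0.5·I/p_y.
Set x* = 10 in the demand function and solve for p_x: p_x = 3.

p_x = 3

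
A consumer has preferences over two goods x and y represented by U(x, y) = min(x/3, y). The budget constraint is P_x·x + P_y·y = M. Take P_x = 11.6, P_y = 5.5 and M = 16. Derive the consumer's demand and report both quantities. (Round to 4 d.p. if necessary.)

x* = 1.1911, y* = 0.397

With perfect complements, no substitution: consume in ratio x:y = 3:1.
Budget: P_x·x + P_y·(1/3)·x = M, so (3·P_x + P_y)·x = 3·M.
Demand: x*(P_x,P_y,M) = 3·M/(3·P_x + P_y), y* = M/(3·P_x + P_y).
Here 3·11.6 + 5.5 = 40.3, giving x* = 1.1911 and y* = 0.397.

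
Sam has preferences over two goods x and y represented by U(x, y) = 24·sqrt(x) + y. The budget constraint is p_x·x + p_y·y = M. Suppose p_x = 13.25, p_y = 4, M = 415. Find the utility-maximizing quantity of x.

x* = 13.1235

Set MRS = p_x/p_y: 12·x^(−1/2) = p_x/p_y.
Solve: √x = 12·p_y/p_x, so x*(p_x,p_y) = (12·p_y/p_x)², and y* = (M − p_x·x*)/p_y.
Plugging in: x* = (12·4/13.25)² = 13.1235.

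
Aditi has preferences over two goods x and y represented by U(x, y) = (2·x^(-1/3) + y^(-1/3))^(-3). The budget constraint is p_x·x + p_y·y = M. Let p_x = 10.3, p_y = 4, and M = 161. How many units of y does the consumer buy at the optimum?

MU_x ∝ 2·x^(-4/3), MU_y ∝ y^(-4/3), so MRS = 2·(y/x)^(4/3) = p_x/p_y.
Hence y/x = ((1/2)·p_x/p_y)^(1/(4/3)), i.e. raised to the 0.75 power.
Substitute y = (y/x)·x into the budget: x* = M/(p_x + p_y·(y/x)).
Numerically y/x = 1.208677, so x* = 161/(10.3 + 4·1.208677) = 10.6378 and y* = 1.208677·10.6378 = 12.8577.

y* = 12.8577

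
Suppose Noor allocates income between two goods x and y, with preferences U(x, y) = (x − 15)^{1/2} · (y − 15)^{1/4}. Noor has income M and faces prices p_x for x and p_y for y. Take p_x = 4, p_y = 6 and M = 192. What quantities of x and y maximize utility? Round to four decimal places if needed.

x* = 22, y* = 17.3333

Let x' = x−15, y' = y−15. MRS = 2·y'/x' = p_x/p_y.
Substituting into the budget: x* = 15 + 2/3·(M − 15·p_x − 15·p_y)/p_x, and y* = 15 + 1/3·(…)/p_y.
Discretionary income = 192 − 15·4 − 15·6 = 42; x* = 15 + 2/3·42/4 = 22; y* = 15 + 1/3·42/6 = 17.3333.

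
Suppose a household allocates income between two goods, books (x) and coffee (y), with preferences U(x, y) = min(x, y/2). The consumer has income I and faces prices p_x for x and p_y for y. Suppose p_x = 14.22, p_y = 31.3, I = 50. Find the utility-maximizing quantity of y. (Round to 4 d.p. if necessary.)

y* = 1.3017

Demand: x*(p_x,p_y,I) = I/(p_x + 2·p_y), y* = 2·I/(p_x + 2·p_y).
Here 14.22 + 2·31.3 = 76.82, giving y* = 1.3017.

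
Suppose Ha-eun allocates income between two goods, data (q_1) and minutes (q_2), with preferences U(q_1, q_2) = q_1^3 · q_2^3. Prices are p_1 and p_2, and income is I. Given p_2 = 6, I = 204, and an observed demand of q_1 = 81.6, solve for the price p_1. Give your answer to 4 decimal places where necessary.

MU_q_1/MU_q_2 = (3·q_2)/(3·q_1); tangency sets this equal to p_1/p_2.
Rearranging, p_2·q_2 = p_1·q_1. Substituting into the budget gives p_1·q_1·(1 + 1) = I.
Demand: q_1*(p_1,p_2,I) = 0.5·I/p_1 and q_2* = 0.5·I/p_2.
Set q_1* = 81.6 in the demand function and solve for p_1: p_1 = 1.25.

p_1 = 1.25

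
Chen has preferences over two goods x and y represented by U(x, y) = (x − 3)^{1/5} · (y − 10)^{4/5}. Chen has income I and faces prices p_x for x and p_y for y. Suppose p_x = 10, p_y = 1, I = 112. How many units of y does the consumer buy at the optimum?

y* = 67.6

Let x' = x−3, y' = y−10. MRS = (1/4)·y'/x' = p_x/p_y.
After buying the subsistence bundle (3, 10), a share 0.2 of the remaining income goes to x: x* = 3 + 0.2·(I − 3p_x − 10p_y)/p_x.
Discretionary income = 112 − 3·10 − 10·1 = 72; y* = 10 + 0.8·72/1 = 67.6.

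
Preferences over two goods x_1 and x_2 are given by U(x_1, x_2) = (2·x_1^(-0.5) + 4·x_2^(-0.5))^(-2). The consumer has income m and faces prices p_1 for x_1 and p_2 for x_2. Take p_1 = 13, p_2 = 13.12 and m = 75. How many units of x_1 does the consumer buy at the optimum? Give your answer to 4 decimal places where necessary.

x_1* = 2.2256

From the CES first-order condition, (1/2)·(x_2/x_1)^(1.5) = p_1/p_2.
Solve for the ratio: x_2/x_1 = [2·p_1/p_2]^(2/3).
Substitute x_2 = (x_2/x_1)·x_1 into the budget: x_1* = m/(p_1 + p_2·(x_2/x_1)).
Numerically x_2/x_1 = 1.577707, so x_1* = 75/(13 + 13.12·1.577707) = 2.2256.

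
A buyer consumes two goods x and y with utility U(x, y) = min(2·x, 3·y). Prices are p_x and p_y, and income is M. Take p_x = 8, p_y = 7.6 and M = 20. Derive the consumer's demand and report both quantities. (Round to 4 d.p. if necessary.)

x* = 1.5306, y* = 1.0204

With perfect complements, no substitution: consume in ratio x:y = 3:2.
Budget: p_x·x + p_y·(2/3)·x = M, so (3·p_x + 2·p_y)·x = 3·M.
Demand: x*(p_x,p_y,M) = 3·M/(3·p_x + 2·p_y), y* = 2·M/(3·p_x + 2·p_y).
Here 3·8 + 2·7.6 = 39.2, giving x* = 1.5306 and y* = 1.0204.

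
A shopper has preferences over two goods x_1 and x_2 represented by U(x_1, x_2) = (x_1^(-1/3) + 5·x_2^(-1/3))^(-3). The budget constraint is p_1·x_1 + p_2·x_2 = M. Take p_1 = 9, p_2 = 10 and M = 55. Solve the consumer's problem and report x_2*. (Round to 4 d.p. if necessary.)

x_2* = 4.2593

From the CES first-order condition, (1/5)·(x_2/x_1)^(4/3) = p_1/p_2.
Solve for the ratio: x_2/x_1 = [5·p_1/p_2]^(0.75).
Substitute x_2 = (x_2/x_1)·x_1 into the budget: x_1* = M/(p_1 + p_2·(x_2/x_1)).
Numerically x_2/x_1 = 3.089651, so x_1* = 55/(9 + 10·3.089651) = 1.3786 and x_2* = 3.089651·1.3786 = 4.2593.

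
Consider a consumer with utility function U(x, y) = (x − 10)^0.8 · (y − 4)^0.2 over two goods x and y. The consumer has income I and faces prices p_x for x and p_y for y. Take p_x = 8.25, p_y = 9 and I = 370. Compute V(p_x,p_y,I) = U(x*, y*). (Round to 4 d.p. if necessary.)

V = 18.1637

This is Cobb-Douglas in (x−10, y−4): tangency gives 0.8·p_y·(y−4) = 0.2·p_x·(x−10).
Substituting into the budget: x* = 10 + 0.8·(I − 10·p_x − 4·p_y)/p_x, and y* = 4 + 0.2·(…)/p_y.
Discretionary income = 370 − 10·8.25 − 4·9 = 251.5; x* = 10 + 0.8·251.5/8.25 = 34.3879; y* = 4 + 0.2·251.5/9 = 9.5889.
Utility at the optimum: U(34.3879, 9.5889) = 18.1637.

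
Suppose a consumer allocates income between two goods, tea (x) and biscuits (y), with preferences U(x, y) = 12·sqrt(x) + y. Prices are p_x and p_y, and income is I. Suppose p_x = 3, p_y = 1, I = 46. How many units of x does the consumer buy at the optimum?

x* = 4

Utility is quasi-linear in y; the FOC for x is 6/√x = p_x/p_y.
Solve: √x = 6·p_y/p_x, so x*(p_x,p_y) = (6·p_y/p_x)², and y* = (I − p_x·x*)/p_y.
Plugging in: x* = (6·1/3)² = 4.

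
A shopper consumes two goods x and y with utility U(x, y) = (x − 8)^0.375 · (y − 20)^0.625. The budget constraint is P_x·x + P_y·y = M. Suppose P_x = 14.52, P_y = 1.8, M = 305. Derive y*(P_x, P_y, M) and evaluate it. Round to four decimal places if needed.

This is Cobb-Douglas in (x−8, y−20): tangency gives 0.375·P_y·(y−20) = 0.625·P_x·(x−8).
Substituting into the budget: x* = 8 + 0.375·(M − 8·P_x − 20·P_y)/P_x, and y* = 20 + 0.625·(…)/P_y.
Discretionary income = 305 − 8·14.52 − 20·1.8 = 152.84; y* = 20 + 0.625·152.84/1.8 = 73.0694.

y* = 73.0694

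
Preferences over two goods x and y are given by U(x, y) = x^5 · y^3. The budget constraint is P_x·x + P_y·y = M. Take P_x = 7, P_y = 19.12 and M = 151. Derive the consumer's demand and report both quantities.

x* = 13.4821, y* = 2.9616

The MRS is (5/3)·y/x. Set MRS = P_x/P_y.
Rearranging, P_y·y = (3/5)·P_x·x. Substituting into the budget gives P_x·x·(1 + (3/5)) = M.
Demand: x*(P_x,P_y,M) = 0.625·M/P_x and y* = 0.375·M/P_y.
At P_x=7, P_y=19.12, M=151: x* = 0.625·151/7 = 13.4821, y* = 2.9616.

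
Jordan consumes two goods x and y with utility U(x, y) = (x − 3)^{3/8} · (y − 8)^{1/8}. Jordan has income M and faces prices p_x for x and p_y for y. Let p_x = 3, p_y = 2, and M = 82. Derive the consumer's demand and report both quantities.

MRS = 3·(y−8)/(x−3). Tangency with p_x/p_y gives y−8 = (1/3)·(p_x/p_y)·(x−3).
Substituting into the budget: x* = 3 + 0.75·(M − 3·p_x − 8·p_y)/p_x, and y* = 8 + 0.25·(…)/p_y.
Discretionary income = 82 − 3·3 − 8·2 = 57; x* = 3 + 0.75·57/3 = 17.25; y* = 8 + 0.25·57/2 = 15.125.

x* = 17.25, y* = 15.125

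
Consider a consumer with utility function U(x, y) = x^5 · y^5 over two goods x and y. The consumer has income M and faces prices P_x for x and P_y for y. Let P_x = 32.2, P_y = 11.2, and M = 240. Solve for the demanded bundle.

Demand: x*(P_x,P_y,M) = 0.5·M/P_x and y* = 0.5·M/P_y.
At P_x=32.2, P_y=11.2, M=240: x* = 0.5·240/32.2 = 3.7267, y* = 10.7143.

x* = 3.7267, y* = 10.7143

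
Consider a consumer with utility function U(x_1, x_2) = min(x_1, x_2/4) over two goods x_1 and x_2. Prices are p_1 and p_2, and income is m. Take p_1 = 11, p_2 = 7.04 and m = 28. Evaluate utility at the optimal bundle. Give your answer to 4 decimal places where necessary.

V = 0.715

Leontief preferences: the optimum is at the kink where x_1/1 = x_2/4, i.e. x_2 = 4·x_1.
Budget: p_1·x_1 + p_2·4·x_1 = m, so (p_1 + 4·p_2)·x_1 = m.
Demand: x_1*(p_1,p_2,m) = m/(p_1 + 4·p_2), x_2* = 4·m/(p_1 + 4·p_2).
Here 11 + 4·7.04 = 39.16, giving x_1* = 0.715 and x_2* = 2.8601.
Utility at the optimum: U(0.715, 2.8601) = 0.715.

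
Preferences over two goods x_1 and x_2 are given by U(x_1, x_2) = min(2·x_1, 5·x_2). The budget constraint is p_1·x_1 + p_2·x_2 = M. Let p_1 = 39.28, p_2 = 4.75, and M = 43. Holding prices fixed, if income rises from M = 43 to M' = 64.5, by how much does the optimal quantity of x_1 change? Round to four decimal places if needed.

Δx_1* = 0.5221

With perfect complements, no substitution: consume in ratio x_1:x_2 = 5:2.
Budget: p_1·x_1 + p_2·(2/5)·x_1 = M, so (5·p_1 + 2·p_2)·x_1 = 5·M.
Demand: x_1*(p_1,p_2,M) = 5·M/(5·p_1 + 2·p_2), x_2* = 2·M/(5·p_1 + 2·p_2).
Here 5·39.28 + 2·4.75 = 205.9, giving x_1* = 1.0442.
At M' = 64.5: x_1* = 1.5663. Change: 1.5663 − 1.0442 = 0.5221.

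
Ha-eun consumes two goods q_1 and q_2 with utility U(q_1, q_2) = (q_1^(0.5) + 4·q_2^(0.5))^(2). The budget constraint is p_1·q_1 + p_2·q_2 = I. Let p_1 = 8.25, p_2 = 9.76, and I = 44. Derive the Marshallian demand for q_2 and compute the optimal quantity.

From the CES first-order condition, (1/4)·(q_2/q_1)^(0.5) = p_1/p_2.
Solve for the ratio: q_2/q_1 = [4·p_1/p_2]^(2).
Substitute q_2 = (q_2/q_1)·q_1 into the budget: q_1* = I/(p_1 + p_2·(q_2/q_1)).
Numerically q_2/q_1 = 11.432159, so q_1* = 44/(8.25 + 9.76·11.432159) = 0.3672 and q_2* = 11.432159·0.3672 = 4.1978.

q_2* = 4.1978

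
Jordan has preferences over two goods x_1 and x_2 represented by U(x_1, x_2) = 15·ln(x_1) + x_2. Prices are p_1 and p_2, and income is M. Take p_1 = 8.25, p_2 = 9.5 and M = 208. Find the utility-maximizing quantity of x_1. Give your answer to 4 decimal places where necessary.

x_1* = 17.2727

Set MRS = p_1/p_2: (15/x_1)/1 = p_1/p_2.
So x_1*(p_1,p_2) = 15·p_2/p_1, independent of income; and x_2* = (M − 15·p_2)/p_2.
At the given prices: x_1* = 15·9.5/8.25 = 17.2727.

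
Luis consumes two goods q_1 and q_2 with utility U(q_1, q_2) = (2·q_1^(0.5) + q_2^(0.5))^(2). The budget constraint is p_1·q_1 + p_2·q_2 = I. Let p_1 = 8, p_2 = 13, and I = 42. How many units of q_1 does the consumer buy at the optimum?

Numerically q_2/q_1 = 0.094675, so q_1* = 42/(8 + 13·0.094675) = 4.55.

q_1* = 4.55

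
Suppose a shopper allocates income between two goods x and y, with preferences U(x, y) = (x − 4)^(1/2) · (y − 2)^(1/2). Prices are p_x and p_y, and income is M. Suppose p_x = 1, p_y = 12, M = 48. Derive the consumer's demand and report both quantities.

x* = 14, y* = 2.8333

Let x' = x−4, y' = y−2. MRS = y'/x' = p_x/p_y.
Substituting into the budget: x* = 4 + 0.5·(M − 4·p_x − 2·p_y)/p_x, and y* = 2 + 0.5·(…)/p_y.
Discretionary income = 48 − 4·1 − 2·12 = 20; x* = 4 + 0.5·20/1 = 14; y* = 2 + 0.5·20/12 = 2.8333.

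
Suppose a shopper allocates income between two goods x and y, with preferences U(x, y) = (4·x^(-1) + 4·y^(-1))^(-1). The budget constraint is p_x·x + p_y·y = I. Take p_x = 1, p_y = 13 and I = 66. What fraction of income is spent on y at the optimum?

MU_x ∝ 4·x^(-2), MU_y ∝ 4·y^(-2), so MRS = (y/x)^(2) = p_x/p_y.
Hence y/x = (p_x/p_y)^(1/(2)), i.e. raised to the 0.5 power.
With the ratio pinned down, the budget gives x* = I/(p_x + p_y·(y/x)) and y* = (y/x)·x*.
Numerically y/x = 0.27735, so x* = 66/(1 + 13·0.27735) = 14.3305 and y* = 0.27735·14.3305 = 3.9746.
Expenditure on y: 13·3.9746 = 51.6695; share = 0.7829.

share on y = 0.7829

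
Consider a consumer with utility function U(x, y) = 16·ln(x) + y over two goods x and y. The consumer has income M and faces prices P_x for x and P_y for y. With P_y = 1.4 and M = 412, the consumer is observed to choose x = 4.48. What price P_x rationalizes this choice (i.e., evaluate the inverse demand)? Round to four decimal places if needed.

P_x = 5

MU_x = 16/x, MU_y = 1. Tangency: 16/x = P_x/P_y.
So x*(P_x,P_y) = 16·P_y/P_x, independent of income; and y* = (M − 16·P_y)/P_y.
Set x* = 4.48 in the demand function and solve for P_x: P_x = 5.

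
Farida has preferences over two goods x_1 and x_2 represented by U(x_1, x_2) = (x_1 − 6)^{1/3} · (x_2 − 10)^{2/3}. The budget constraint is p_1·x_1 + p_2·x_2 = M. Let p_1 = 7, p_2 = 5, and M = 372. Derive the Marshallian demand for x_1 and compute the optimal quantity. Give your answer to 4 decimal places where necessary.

Let x_1' = x_1−6, x_2' = x_2−10. MRS = (1/2)·x_2'/x_1' = p_1/p_2.
After buying the subsistence bundle (6, 10), a share 1/3 of the remaining income goes to x_1: x_1* = 6 + 1/3·(M − 6p_1 − 10p_2)/p_1.
Discretionary income = 372 − 6·7 − 10·5 = 280; x_1* = 6 + 1/3·280/7 = 19.3333.

x_1* = 19.3333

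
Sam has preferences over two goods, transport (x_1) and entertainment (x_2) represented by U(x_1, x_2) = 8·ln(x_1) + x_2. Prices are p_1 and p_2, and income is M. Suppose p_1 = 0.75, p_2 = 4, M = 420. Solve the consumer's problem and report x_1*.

x_1* = 42.6667

MU_x_1 = 8/x_1, MU_x_2 = 1. Tangency: 8/x_1 = p_1/p_2.
So x_1*(p_1,p_2) = 8·p_2/p_1, independent of income; and x_2* = (M − 8·p_2)/p_2.
At the given prices: x_1* = 8·4/0.75 = 42.6667.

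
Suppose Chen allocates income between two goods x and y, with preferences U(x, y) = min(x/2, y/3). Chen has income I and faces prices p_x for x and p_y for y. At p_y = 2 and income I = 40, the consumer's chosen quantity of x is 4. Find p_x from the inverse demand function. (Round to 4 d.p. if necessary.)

p_x = 7

With perfect complements, no substitution: consume in ratio x:y = 2:3.
Budget: p_x·x + p_y·(3/2)·x = I, so (2·p_x + 3·p_y)·x = 2·I.
Demand: x*(p_x,p_y,I) = 2·I/(2·p_x + 3·p_y), y* = 3·I/(2·p_x + 3·p_y).
Set x* = 4 in the demand function and solve for p_x: p_x = 7.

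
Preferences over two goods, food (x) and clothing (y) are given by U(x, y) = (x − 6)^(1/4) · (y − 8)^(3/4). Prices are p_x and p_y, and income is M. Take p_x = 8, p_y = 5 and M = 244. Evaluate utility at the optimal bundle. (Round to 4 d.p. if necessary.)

V = 15.809

Let x' = x−6, y' = y−8. MRS = (1/3)·y'/x' = p_x/p_y.
Substituting into the budget: x* = 6 + 0.25·(M − 6·p_x − 8·p_y)/p_x, and y* = 8 + 0.75·(…)/p_y.
Discretionary income = 244 − 6·8 − 8·5 = 156; x* = 6 + 0.25·156/8 = 10.875; y* = 8 + 0.75·156/5 = 31.4.
Utility at the optimum: U(10.875, 31.4) = 15.809.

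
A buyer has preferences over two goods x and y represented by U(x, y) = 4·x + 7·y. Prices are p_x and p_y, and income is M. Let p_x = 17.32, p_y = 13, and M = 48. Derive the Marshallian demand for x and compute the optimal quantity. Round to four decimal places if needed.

Linear utility — the consumer picks whichever good has higher MU/price: 4/17.32 = 0.2309 vs 7/13 = 0.5385.
y gives more utility per dollar, so spend all income on y: y* = M/p_y, x* = 0.
Numerically: x* = 0, y* = 3.6923.

x* = 0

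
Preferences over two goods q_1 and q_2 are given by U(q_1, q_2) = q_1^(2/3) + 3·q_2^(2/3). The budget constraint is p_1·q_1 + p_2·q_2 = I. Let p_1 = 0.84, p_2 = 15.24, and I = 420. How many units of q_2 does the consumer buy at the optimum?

From the CES first-order condition, (1/3)·(q_2/q_1)^(1/3) = p_1/p_2.
Hence q_2/q_1 = (3·p_1/p_2)^(1/(1/3)), i.e. raised to the 3 power.
With the ratio pinned down, the budget gives q_1* = I/(p_1 + p_2·(q_2/q_1)) and q_2* = (q_2/q_1)·q_1*.
Numerically q_2/q_1 = 0.004521, so q_1* = 420/(0.84 + 15.24·0.004521) = 462.096 and q_2* = 0.004521·462.096 = 2.0892.

q_2* = 2.0892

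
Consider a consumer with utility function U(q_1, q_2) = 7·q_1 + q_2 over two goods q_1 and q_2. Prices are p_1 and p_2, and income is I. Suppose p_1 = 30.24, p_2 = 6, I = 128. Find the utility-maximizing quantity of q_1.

Numerically: q_1* = 4.2328, q_2* = 0.

q_1* = 4.2328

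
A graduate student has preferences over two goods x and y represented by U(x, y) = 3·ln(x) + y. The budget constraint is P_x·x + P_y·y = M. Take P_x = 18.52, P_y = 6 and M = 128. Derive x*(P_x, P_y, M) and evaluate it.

x* = 0.9719

MU_x = 3/x, MU_y = 1. Tangency: 3/x = P_x/P_y.
So x*(P_x,P_y) = 3·P_y/P_x, independent of income; and y* = (M − 3·P_y)/P_y.
At the given prices: x* = 3·6/18.52 = 0.9719.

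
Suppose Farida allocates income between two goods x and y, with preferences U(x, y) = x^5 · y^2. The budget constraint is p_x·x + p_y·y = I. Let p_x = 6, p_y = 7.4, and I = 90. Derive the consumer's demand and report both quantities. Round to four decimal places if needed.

MU_x/MU_y = (5·y)/(2·x); tangency sets this equal to p_x/p_y.
So 5·p_y·y = 2·p_x·x; combined with the budget, a share 5/7 of income goes to x.
Demand: x*(p_x,p_y,I) = 5/7·I/p_x and y* = 2/7·I/p_y.
At p_x=6, p_y=7.4, I=90: x* = 5/7·90/6 = 10.7143, y* = 3.4749.

x* = 10.7143, y* = 3.4749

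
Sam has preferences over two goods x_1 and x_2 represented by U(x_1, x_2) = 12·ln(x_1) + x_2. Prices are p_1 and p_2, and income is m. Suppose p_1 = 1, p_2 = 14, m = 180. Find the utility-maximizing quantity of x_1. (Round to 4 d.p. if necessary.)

x_1* = 168

MU_x_1 = 12/x_1, MU_x_2 = 1. Tangency: 12/x_1 = p_1/p_2.
So x_1*(p_1,p_2) = 12·p_2/p_1, independent of income; and x_2* = (m − 12·p_2)/p_2.
At the given prices: x_1* = 12·14/1 = 168.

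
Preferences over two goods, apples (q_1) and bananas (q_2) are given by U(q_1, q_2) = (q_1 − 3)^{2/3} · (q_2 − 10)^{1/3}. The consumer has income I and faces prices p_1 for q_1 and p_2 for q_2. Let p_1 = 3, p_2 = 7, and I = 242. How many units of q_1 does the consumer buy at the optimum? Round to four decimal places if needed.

q_1* = 39.2222

Discretionary income = 242 − 3·3 − 10·7 = 163; q_1* = 3 + 2/3·163/3 = 39.2222.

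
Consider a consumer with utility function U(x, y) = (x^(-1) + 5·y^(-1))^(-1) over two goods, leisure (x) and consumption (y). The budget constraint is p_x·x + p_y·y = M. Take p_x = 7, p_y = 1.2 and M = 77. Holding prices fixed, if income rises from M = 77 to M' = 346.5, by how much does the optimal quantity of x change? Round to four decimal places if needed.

MRS = MU_x/MU_y = (1/5)·(y/x)^(2). Set equal to p_x/p_y.
Solve for the ratio: y/x = [5·p_x/p_y]^(0.5).
Substitute y = (y/x)·x into the budget: x* = M/(p_x + p_y·(y/x)).
Numerically y/x = 5.400617, so x* = 77/(7 + 1.2·5.400617) = 5.7119.
At M' = 346.5: x* = 25.7033. Change: 25.7033 − 5.7119 = 19.9915.

Δx* = 19.9915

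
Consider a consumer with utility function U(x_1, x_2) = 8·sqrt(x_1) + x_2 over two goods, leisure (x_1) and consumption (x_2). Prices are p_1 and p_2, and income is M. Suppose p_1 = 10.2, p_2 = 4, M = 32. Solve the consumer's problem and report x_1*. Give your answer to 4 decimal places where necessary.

Plugging in: x_1* = (4·4/10.2)² = 2.4606.

x_1* = 2.4606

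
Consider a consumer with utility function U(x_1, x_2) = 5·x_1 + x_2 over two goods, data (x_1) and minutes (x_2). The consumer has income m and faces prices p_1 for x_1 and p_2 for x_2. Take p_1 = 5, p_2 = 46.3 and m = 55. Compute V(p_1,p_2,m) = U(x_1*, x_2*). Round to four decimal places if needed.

Numerically: x_1* = 11, x_2* = 0.
Utility at the optimum: U(11, 0) = 55.

V = 55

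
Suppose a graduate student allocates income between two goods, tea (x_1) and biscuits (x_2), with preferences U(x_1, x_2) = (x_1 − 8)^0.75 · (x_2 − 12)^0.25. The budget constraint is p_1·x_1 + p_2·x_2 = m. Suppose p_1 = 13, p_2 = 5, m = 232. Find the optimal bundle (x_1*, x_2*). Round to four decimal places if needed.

This is Cobb-Douglas in (x_1−8, x_2−12): tangency gives 0.75·p_2·(x_2−12) = 0.25·p_1·(x_1−8).
Substituting into the budget: x_1* = 8 + 0.75·(m − 8·p_1 − 12·p_2)/p_1, and x_2* = 12 + 0.25·(…)/p_2.
Discretionary income = 232 − 8·13 − 12·5 = 68; x_1* = 8 + 0.75·68/13 = 11.9231; x_2* = 12 + 0.25·68/5 = 15.4.

x_1* = 11.9231, x_2* = 15.4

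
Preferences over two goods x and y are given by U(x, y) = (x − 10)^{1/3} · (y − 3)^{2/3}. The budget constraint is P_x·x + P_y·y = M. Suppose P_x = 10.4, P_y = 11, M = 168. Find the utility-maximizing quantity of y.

After buying the subsistence bundle (10, 3), a share 1/3 of the remaining income goes to x: x* = 10 + 1/3·(M − 10P_x − 3P_y)/P_x.
Discretionary income = 168 − 10·10.4 − 3·11 = 31; y* = 3 + 2/3·31/11 = 4.8788.

y* = 4.8788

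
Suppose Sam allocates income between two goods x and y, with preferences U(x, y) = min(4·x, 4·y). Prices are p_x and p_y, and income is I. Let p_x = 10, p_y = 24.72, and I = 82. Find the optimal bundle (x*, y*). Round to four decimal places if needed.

x* = 2.3618, y* = 2.3618

Leontief preferences: the optimum is at the kink where x/4 = y/4, i.e. y = x.
Budget: p_x·x + p_y·x = I, so (4·p_x + 4·p_y)·x = 4·I.
Demand: x*(p_x,p_y,I) = 4·I/(4·p_x + 4·p_y), y* = 4·I/(4·p_x + 4·p_y).
Here 4·10 + 4·24.72 = 138.88, giving x* = 2.3618 and y* = 2.3618.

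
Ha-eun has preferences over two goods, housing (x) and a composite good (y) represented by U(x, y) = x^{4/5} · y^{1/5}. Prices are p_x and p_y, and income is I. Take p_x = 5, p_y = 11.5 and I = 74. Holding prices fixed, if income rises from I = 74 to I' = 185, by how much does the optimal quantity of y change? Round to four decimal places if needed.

Δy* = 1.9304

Tangency: MRS = 4·y/x = p_x/p_y.
Rearranging, p_y·y = (1/4)·p_x·x. Substituting into the budget gives p_x·x·(1 + (1/4)) = I.
Demand: x*(p_x,p_y,I) = 0.8·I/p_x and y* = 0.2·I/p_y.
At p_x=5, p_y=11.5, I=74: y* = 0.2·74/11.5 = 1.287.
At I' = 185: y* = 3.2174. Change: 3.2174 − 1.287 = 1.9304.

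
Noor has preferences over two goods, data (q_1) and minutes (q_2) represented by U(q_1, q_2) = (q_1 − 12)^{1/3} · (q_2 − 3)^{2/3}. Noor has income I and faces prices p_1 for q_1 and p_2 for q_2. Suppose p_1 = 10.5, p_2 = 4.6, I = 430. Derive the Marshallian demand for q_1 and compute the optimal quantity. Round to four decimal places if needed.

q_1* = 21.2127

Substituting into the budget: q_1* = 12 + 1/3·(I − 12·p_1 − 3·p_2)/p_1, and q_2* = 3 + 2/3·(…)/p_2.
Discretionary income = 430 − 12·10.5 − 3·4.6 = 290.2; q_1* = 12 + 1/3·290.2/10.5 = 21.2127.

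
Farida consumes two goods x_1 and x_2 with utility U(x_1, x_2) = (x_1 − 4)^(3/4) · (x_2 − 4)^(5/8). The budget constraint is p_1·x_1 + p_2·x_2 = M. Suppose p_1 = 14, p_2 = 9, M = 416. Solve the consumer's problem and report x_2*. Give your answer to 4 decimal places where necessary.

x_2* = 20.3636

MRS = (6/5)·(x_2−4)/(x_1−4). Tangency with p_1/p_2 gives x_2−4 = (5/6)·(p_1/p_2)·(x_1−4).
Substituting into the budget: x_1* = 4 + 6/11·(M − 4·p_1 − 4·p_2)/p_1, and x_2* = 4 + 5/11·(…)/p_2.
Discretionary income = 416 − 4·14 − 4·9 = 324; x_2* = 4 + 5/11·324/9 = 20.3636.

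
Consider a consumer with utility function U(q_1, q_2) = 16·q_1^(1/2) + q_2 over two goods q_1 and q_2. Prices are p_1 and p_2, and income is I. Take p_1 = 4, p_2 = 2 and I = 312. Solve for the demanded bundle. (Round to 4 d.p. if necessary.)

Utility is quasi-linear in q_2; the FOC for q_1 is 8/√q_1 = p_1/p_2.
Thus q_1* = (8·p_2/p_1)² — independent of I — with the rest of income spent on q_2.
Plugging in: q_1* = (8·2/4)² = 16, q_2* = 124.

q_1* = 16, q_2* = 124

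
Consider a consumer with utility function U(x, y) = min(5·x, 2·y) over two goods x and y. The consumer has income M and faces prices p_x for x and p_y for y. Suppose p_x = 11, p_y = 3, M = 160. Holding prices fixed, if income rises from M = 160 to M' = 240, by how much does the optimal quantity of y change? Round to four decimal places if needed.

Δy* = 10.8108

With perfect complements, no substitution: consume in ratio x:y = 2:5.
Budget: p_x·x + p_y·(5/2)·x = M, so (2·p_x + 5·p_y)·x = 2·M.
Demand: x*(p_x,p_y,M) = 2·M/(2·p_x + 5·p_y), y* = 5·M/(2·p_x + 5·p_y).
Here 2·11 + 5·3 = 37, giving y* = 21.6216.
At M' = 240: y* = 32.4324. Change: 32.4324 − 21.6216 = 10.8108.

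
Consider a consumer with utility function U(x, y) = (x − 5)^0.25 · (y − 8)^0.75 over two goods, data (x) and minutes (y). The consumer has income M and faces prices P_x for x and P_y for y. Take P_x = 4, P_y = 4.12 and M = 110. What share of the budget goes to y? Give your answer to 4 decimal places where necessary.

Substituting into the budget: x* = 5 + 0.25·(M − 5·P_x − 8·P_y)/P_x, and y* = 8 + 0.75·(…)/P_y.
Discretionary income = 110 − 5·4 − 8·4.12 = 57.04; x* = 5 + 0.25·57.04/4 = 8.565; y* = 8 + 0.75·57.04/4.12 = 18.3835.
Expenditure on y: 4.12·18.3835 = 75.74; share = 0.6885.

share on y = 0.6885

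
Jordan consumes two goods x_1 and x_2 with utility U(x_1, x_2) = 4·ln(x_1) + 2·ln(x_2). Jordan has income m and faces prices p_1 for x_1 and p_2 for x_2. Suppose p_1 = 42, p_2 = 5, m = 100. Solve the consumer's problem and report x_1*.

x_1* = 1.5873

The MRS is 2·x_2/x_1. Set MRS = p_1/p_2.
So 4·p_2·x_2 = 2·p_1·x_1; combined with the budget, a share 2/3 of income goes to x_1.
Demand: x_1*(p_1,p_2,m) = 2/3·m/p_1 and x_2* = 1/3·m/p_2.
At p_1=42, p_2=5, m=100: x_1* = 2/3·100/42 = 1.5873.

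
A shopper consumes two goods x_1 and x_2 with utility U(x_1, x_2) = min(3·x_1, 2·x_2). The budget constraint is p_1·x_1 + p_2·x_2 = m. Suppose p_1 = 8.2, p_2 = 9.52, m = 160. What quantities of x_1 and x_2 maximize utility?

x_1* = 7.1174, x_2* = 10.6762

Leontief preferences: the optimum is at the kink where x_1/2 = x_2/3, i.e. x_2 = (3/2)·x_1.
Budget: p_1·x_1 + p_2·(3/2)·x_1 = m, so (2·p_1 + 3·p_2)·x_1 = 2·m.
Demand: x_1*(p_1,p_2,m) = 2·m/(2·p_1 + 3·p_2), x_2* = 3·m/(2·p_1 + 3·p_2).
Here 2·8.2 + 3·9.52 = 44.96, giving x_1* = 7.1174 and x_2* = 10.6762.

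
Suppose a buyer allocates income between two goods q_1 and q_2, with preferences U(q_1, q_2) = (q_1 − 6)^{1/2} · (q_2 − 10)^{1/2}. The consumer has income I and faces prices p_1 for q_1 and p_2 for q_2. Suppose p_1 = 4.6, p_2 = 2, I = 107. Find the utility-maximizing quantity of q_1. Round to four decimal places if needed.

q_1* = 12.4565

This is Cobb-Douglas in (q_1−6, q_2−10): tangency gives 0.5·p_2·(q_2−10) = 0.5·p_1·(q_1−6).
Substituting into the budget: q_1* = 6 + 0.5·(I − 6·p_1 − 10·p_2)/p_1, and q_2* = 10 + 0.5·(…)/p_2.
Discretionary income = 107 − 6·4.6 − 10·2 = 59.4; q_1* = 6 + 0.5·59.4/4.6 = 12.4565.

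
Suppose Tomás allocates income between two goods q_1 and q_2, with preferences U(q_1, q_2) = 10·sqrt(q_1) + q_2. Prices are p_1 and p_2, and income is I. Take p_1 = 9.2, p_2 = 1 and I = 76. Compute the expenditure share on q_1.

share on q_1 = 0.0358

Thus q_1* = (5·p_2/p_1)² — independent of I — with the rest of income spent on q_2.
Plugging in: q_1* = (5·1/9.2)² = 0.2954, q_2* = 73.2826.
Expenditure on q_1: 9.2·0.2954 = 2.7174; share = 0.0358.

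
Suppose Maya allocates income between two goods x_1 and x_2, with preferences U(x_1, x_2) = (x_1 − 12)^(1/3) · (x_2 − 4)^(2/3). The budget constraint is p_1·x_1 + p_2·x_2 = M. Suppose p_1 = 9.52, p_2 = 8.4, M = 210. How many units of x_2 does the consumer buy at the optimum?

x_2* = 8.9333

Discretionary income = 210 − 12·9.52 − 4·8.4 = 62.16; x_2* = 4 + 2/3·62.16/8.4 = 8.9333.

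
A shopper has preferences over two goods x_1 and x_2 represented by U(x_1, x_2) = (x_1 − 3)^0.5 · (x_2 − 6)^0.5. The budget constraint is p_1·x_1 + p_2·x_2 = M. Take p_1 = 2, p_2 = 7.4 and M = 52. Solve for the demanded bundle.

x_1* = 3.4, x_2* = 6.1081

This is Cobb-Douglas in (x_1−3, x_2−6): tangency gives 0.5·p_2·(x_2−6) = 0.5·p_1·(x_1−3).
Substituting into the budget: x_1* = 3 + 0.5·(M − 3·p_1 − 6·p_2)/p_1, and x_2* = 6 + 0.5·(…)/p_2.
Discretionary income = 52 − 3·2 − 6·7.4 = 1.6; x_1* = 3 + 0.5·1.6/2 = 3.4; x_2* = 6 + 0.5·1.6/7.4 = 6.1081.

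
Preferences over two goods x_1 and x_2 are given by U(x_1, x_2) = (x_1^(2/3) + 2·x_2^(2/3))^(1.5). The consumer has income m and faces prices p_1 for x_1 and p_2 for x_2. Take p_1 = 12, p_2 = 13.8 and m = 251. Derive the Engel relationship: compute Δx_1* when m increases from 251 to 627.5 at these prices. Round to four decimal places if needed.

From the CES first-order condition, (1/2)·(x_2/x_1)^(1/3) = p_1/p_2.
Solve for the ratio: x_2/x_1 = [2·p_1/p_2]^(3).
With the ratio pinned down, the budget gives x_1* = m/(p_1 + p_2·(x_2/x_1)) and x_2* = (x_2/x_1)·x_1*.
Numerically x_2/x_1 = 5.26013, so x_1* = 251/(12 + 13.8·5.26013) = 2.9673.
At m' = 627.5: x_1* = 7.4182. Change: 7.4182 − 2.9673 = 4.4509.

Δx_1* = 4.4509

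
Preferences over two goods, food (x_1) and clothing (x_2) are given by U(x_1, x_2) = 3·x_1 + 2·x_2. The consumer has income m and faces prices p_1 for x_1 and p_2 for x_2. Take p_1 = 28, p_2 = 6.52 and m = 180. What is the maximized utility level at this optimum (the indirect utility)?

V = 55.2147

Linear utility — the consumer picks whichever good has higher MU/price: 3/28 = 0.1071 vs 2/6.52 = 0.3067.
x_2 gives more utility per dollar, so spend all income on x_2: x_2* = m/p_2, x_1* = 0.
Numerically: x_1* = 0, x_2* = 27.6074.
Utility at the optimum: U(0, 27.6074) = 55.2147.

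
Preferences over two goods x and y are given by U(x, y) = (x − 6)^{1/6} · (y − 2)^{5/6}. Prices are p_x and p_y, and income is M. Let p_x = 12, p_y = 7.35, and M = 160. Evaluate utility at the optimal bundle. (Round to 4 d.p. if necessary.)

V = 5.8568

After buying the subsistence bundle (6, 2), a share 1/6 of the remaining income goes to x: x* = 6 + 1/6·(M − 6p_x − 2p_y)/p_x.
Discretionary income = 160 − 6·12 − 2·7.35 = 73.3; x* = 6 + 1/6·73.3/12 = 7.0181; y* = 2 + 5/6·73.3/7.35 = 10.3107.
Utility at the optimum: U(7.0181, 10.3107) = 5.8568.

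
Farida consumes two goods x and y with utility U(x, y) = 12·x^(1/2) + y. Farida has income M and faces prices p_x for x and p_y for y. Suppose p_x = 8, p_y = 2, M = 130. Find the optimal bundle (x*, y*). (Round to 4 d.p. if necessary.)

Plugging in: x* = (6·2/8)² = 2.25, y* = 56.

x* = 2.25, y* = 56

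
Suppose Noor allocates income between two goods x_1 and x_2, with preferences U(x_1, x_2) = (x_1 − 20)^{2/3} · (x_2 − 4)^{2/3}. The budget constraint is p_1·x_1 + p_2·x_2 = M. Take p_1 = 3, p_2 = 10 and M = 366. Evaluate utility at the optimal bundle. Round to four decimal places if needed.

Substituting into the budget: x_1* = 20 + 0.5·(M − 20·p_1 − 4·p_2)/p_1, and x_2* = 4 + 0.5·(…)/p_2.
Discretionary income = 366 − 20·3 − 4·10 = 266; x_1* = 20 + 0.5·266/3 = 64.3333; x_2* = 4 + 0.5·266/10 = 17.3.
Utility at the optimum: U(64.3333, 17.3) = 70.3161.

V = 70.3161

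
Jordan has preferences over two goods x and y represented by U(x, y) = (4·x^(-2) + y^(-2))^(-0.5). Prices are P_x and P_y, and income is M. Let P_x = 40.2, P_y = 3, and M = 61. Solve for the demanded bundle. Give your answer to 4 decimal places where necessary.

x* = 1.365, y* = 2.0424

MRS = MU_x/MU_y = 4·(y/x)^(3). Set equal to P_x/P_y.
Hence y/x = ((1/4)·P_x/P_y)^(1/(3)), i.e. raised to the 1/3 power.
Substitute y = (y/x)·x into the budget: x* = M/(P_x + P_y·(y/x)).
Numerically y/x = 1.496287, so x* = 61/(40.2 + 3·1.496287) = 1.365 and y* = 1.496287·1.365 = 2.0424.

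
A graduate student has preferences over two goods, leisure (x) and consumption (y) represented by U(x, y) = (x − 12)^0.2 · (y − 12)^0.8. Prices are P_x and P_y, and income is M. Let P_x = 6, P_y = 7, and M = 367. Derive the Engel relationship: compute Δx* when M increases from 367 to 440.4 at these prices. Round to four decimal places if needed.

Δx* = 2.4467

This is Cobb-Douglas in (x−12, y−12): tangency gives 0.2·P_y·(y−12) = 0.8·P_x·(x−12).
Substituting into the budget: x* = 12 + 0.2·(M − 12·P_x − 12·P_y)/P_x, and y* = 12 + 0.8·(…)/P_y.
Discretionary income = 367 − 12·6 − 12·7 = 211; x* = 12 + 0.2·211/6 = 19.0333.
At M' = 440.4: x* = 21.48. Change: 21.48 − 19.0333 = 2.4467.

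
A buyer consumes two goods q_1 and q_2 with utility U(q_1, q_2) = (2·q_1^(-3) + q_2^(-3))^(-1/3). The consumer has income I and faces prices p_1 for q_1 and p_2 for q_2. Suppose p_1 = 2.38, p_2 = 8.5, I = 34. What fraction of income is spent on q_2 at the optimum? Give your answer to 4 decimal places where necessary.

share on q_2 = 0.686

With the ratio pinned down, the budget gives q_1* = I/(p_1 + p_2·(q_2/q_1)) and q_2* = (q_2/q_1)·q_1*.
Numerically q_2/q_1 = 0.611691, so q_1* = 34/(2.38 + 8.5·0.611691) = 4.4859 and q_2* = 0.611691·4.4859 = 2.744.
Expenditure on q_2: 8.5·2.744 = 23.3237; share = 0.686.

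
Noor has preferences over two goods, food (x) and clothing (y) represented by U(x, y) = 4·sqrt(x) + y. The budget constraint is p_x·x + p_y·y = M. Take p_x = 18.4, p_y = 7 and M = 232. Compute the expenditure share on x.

Utility is quasi-linear in y; the FOC for x is 2/√x = p_x/p_y.
Thus x* = (2·p_y/p_x)² — independent of M — with the rest of income spent on y.
Plugging in: x* = (2·7/18.4)² = 0.5789, y* = 31.6211.
Expenditure on x: 18.4·0.5789 = 10.6522; share = 0.0459.

share on x = 0.0459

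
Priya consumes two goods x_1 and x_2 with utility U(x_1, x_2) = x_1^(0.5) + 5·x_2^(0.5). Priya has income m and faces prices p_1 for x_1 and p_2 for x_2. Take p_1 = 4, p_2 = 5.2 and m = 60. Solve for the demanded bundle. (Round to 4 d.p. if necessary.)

x_1* = 0.7414, x_2* = 10.9681

MU_x_1 ∝ x_1^(-0.5), MU_x_2 ∝ 5·x_2^(-0.5), so MRS = (1/5)·(x_2/x_1)^(0.5) = p_1/p_2.
Solve for the ratio: x_2/x_1 = [5·p_1/p_2]^(2).
With the ratio pinned down, the budget gives x_1* = m/(p_1 + p_2·(x_2/x_1)) and x_2* = (x_2/x_1)·x_1*.
Numerically x_2/x_1 = 14.792899, so x_1* = 60/(4 + 5.2·14.792899) = 0.7414 and x_2* = 14.792899·0.7414 = 10.9681.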